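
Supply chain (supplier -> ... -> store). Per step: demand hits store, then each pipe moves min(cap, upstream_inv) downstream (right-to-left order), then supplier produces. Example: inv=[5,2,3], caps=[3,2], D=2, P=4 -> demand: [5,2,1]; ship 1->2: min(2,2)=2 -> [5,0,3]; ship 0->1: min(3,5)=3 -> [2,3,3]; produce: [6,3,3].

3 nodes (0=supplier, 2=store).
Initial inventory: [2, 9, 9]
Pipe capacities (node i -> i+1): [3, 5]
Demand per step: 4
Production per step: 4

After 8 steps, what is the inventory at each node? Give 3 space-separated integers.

Step 1: demand=4,sold=4 ship[1->2]=5 ship[0->1]=2 prod=4 -> inv=[4 6 10]
Step 2: demand=4,sold=4 ship[1->2]=5 ship[0->1]=3 prod=4 -> inv=[5 4 11]
Step 3: demand=4,sold=4 ship[1->2]=4 ship[0->1]=3 prod=4 -> inv=[6 3 11]
Step 4: demand=4,sold=4 ship[1->2]=3 ship[0->1]=3 prod=4 -> inv=[7 3 10]
Step 5: demand=4,sold=4 ship[1->2]=3 ship[0->1]=3 prod=4 -> inv=[8 3 9]
Step 6: demand=4,sold=4 ship[1->2]=3 ship[0->1]=3 prod=4 -> inv=[9 3 8]
Step 7: demand=4,sold=4 ship[1->2]=3 ship[0->1]=3 prod=4 -> inv=[10 3 7]
Step 8: demand=4,sold=4 ship[1->2]=3 ship[0->1]=3 prod=4 -> inv=[11 3 6]

11 3 6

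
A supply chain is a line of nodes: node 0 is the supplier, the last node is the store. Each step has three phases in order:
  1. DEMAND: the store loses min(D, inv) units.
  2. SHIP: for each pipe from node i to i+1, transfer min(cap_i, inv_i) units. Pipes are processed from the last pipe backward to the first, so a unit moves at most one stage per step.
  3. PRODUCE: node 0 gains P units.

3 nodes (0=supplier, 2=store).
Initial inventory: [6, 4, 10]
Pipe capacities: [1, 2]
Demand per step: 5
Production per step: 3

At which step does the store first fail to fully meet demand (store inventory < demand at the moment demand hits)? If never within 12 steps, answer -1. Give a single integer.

Step 1: demand=5,sold=5 ship[1->2]=2 ship[0->1]=1 prod=3 -> [8 3 7]
Step 2: demand=5,sold=5 ship[1->2]=2 ship[0->1]=1 prod=3 -> [10 2 4]
Step 3: demand=5,sold=4 ship[1->2]=2 ship[0->1]=1 prod=3 -> [12 1 2]
Step 4: demand=5,sold=2 ship[1->2]=1 ship[0->1]=1 prod=3 -> [14 1 1]
Step 5: demand=5,sold=1 ship[1->2]=1 ship[0->1]=1 prod=3 -> [16 1 1]
Step 6: demand=5,sold=1 ship[1->2]=1 ship[0->1]=1 prod=3 -> [18 1 1]
Step 7: demand=5,sold=1 ship[1->2]=1 ship[0->1]=1 prod=3 -> [20 1 1]
Step 8: demand=5,sold=1 ship[1->2]=1 ship[0->1]=1 prod=3 -> [22 1 1]
Step 9: demand=5,sold=1 ship[1->2]=1 ship[0->1]=1 prod=3 -> [24 1 1]
Step 10: demand=5,sold=1 ship[1->2]=1 ship[0->1]=1 prod=3 -> [26 1 1]
Step 11: demand=5,sold=1 ship[1->2]=1 ship[0->1]=1 prod=3 -> [28 1 1]
Step 12: demand=5,sold=1 ship[1->2]=1 ship[0->1]=1 prod=3 -> [30 1 1]
First stockout at step 3

3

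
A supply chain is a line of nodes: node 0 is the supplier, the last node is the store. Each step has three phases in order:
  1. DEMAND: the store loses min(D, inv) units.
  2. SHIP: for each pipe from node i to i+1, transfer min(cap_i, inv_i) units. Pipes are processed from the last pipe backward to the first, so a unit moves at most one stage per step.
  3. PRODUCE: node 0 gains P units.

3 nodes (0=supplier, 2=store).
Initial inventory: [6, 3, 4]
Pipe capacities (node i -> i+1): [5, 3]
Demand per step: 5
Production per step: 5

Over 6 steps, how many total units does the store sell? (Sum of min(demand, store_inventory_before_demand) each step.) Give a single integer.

Step 1: sold=4 (running total=4) -> [6 5 3]
Step 2: sold=3 (running total=7) -> [6 7 3]
Step 3: sold=3 (running total=10) -> [6 9 3]
Step 4: sold=3 (running total=13) -> [6 11 3]
Step 5: sold=3 (running total=16) -> [6 13 3]
Step 6: sold=3 (running total=19) -> [6 15 3]

Answer: 19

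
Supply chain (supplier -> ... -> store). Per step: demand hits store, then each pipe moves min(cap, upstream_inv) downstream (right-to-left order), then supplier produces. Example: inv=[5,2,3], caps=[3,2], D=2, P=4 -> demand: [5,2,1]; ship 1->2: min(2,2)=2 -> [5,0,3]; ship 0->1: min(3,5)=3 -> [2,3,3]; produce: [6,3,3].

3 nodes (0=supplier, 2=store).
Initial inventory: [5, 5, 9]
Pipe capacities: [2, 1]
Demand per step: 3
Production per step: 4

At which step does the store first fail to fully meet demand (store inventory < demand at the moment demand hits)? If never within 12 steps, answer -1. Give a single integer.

Step 1: demand=3,sold=3 ship[1->2]=1 ship[0->1]=2 prod=4 -> [7 6 7]
Step 2: demand=3,sold=3 ship[1->2]=1 ship[0->1]=2 prod=4 -> [9 7 5]
Step 3: demand=3,sold=3 ship[1->2]=1 ship[0->1]=2 prod=4 -> [11 8 3]
Step 4: demand=3,sold=3 ship[1->2]=1 ship[0->1]=2 prod=4 -> [13 9 1]
Step 5: demand=3,sold=1 ship[1->2]=1 ship[0->1]=2 prod=4 -> [15 10 1]
Step 6: demand=3,sold=1 ship[1->2]=1 ship[0->1]=2 prod=4 -> [17 11 1]
Step 7: demand=3,sold=1 ship[1->2]=1 ship[0->1]=2 prod=4 -> [19 12 1]
Step 8: demand=3,sold=1 ship[1->2]=1 ship[0->1]=2 prod=4 -> [21 13 1]
Step 9: demand=3,sold=1 ship[1->2]=1 ship[0->1]=2 prod=4 -> [23 14 1]
Step 10: demand=3,sold=1 ship[1->2]=1 ship[0->1]=2 prod=4 -> [25 15 1]
Step 11: demand=3,sold=1 ship[1->2]=1 ship[0->1]=2 prod=4 -> [27 16 1]
Step 12: demand=3,sold=1 ship[1->2]=1 ship[0->1]=2 prod=4 -> [29 17 1]
First stockout at step 5

5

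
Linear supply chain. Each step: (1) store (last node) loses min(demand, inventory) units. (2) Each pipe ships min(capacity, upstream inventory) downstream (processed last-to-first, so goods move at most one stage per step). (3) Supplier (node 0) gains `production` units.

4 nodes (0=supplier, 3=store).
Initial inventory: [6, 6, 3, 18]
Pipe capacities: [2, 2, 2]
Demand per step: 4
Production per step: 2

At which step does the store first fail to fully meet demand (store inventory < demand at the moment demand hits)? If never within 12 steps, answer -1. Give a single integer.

Step 1: demand=4,sold=4 ship[2->3]=2 ship[1->2]=2 ship[0->1]=2 prod=2 -> [6 6 3 16]
Step 2: demand=4,sold=4 ship[2->3]=2 ship[1->2]=2 ship[0->1]=2 prod=2 -> [6 6 3 14]
Step 3: demand=4,sold=4 ship[2->3]=2 ship[1->2]=2 ship[0->1]=2 prod=2 -> [6 6 3 12]
Step 4: demand=4,sold=4 ship[2->3]=2 ship[1->2]=2 ship[0->1]=2 prod=2 -> [6 6 3 10]
Step 5: demand=4,sold=4 ship[2->3]=2 ship[1->2]=2 ship[0->1]=2 prod=2 -> [6 6 3 8]
Step 6: demand=4,sold=4 ship[2->3]=2 ship[1->2]=2 ship[0->1]=2 prod=2 -> [6 6 3 6]
Step 7: demand=4,sold=4 ship[2->3]=2 ship[1->2]=2 ship[0->1]=2 prod=2 -> [6 6 3 4]
Step 8: demand=4,sold=4 ship[2->3]=2 ship[1->2]=2 ship[0->1]=2 prod=2 -> [6 6 3 2]
Step 9: demand=4,sold=2 ship[2->3]=2 ship[1->2]=2 ship[0->1]=2 prod=2 -> [6 6 3 2]
Step 10: demand=4,sold=2 ship[2->3]=2 ship[1->2]=2 ship[0->1]=2 prod=2 -> [6 6 3 2]
Step 11: demand=4,sold=2 ship[2->3]=2 ship[1->2]=2 ship[0->1]=2 prod=2 -> [6 6 3 2]
Step 12: demand=4,sold=2 ship[2->3]=2 ship[1->2]=2 ship[0->1]=2 prod=2 -> [6 6 3 2]
First stockout at step 9

9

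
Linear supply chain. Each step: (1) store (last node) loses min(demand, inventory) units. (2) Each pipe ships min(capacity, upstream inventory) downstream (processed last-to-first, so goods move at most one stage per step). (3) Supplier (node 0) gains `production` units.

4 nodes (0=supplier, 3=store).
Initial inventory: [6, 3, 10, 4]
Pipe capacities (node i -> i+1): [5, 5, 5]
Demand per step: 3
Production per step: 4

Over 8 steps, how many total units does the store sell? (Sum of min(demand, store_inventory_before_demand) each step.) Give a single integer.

Answer: 24

Derivation:
Step 1: sold=3 (running total=3) -> [5 5 8 6]
Step 2: sold=3 (running total=6) -> [4 5 8 8]
Step 3: sold=3 (running total=9) -> [4 4 8 10]
Step 4: sold=3 (running total=12) -> [4 4 7 12]
Step 5: sold=3 (running total=15) -> [4 4 6 14]
Step 6: sold=3 (running total=18) -> [4 4 5 16]
Step 7: sold=3 (running total=21) -> [4 4 4 18]
Step 8: sold=3 (running total=24) -> [4 4 4 19]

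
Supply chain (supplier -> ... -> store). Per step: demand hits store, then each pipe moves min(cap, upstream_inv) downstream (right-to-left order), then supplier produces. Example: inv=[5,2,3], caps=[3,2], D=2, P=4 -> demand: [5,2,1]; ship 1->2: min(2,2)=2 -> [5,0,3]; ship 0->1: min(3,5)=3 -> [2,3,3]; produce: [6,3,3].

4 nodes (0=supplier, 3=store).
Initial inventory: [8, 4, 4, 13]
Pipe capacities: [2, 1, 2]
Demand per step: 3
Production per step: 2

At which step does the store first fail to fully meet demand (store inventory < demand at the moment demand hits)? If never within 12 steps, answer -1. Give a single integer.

Step 1: demand=3,sold=3 ship[2->3]=2 ship[1->2]=1 ship[0->1]=2 prod=2 -> [8 5 3 12]
Step 2: demand=3,sold=3 ship[2->3]=2 ship[1->2]=1 ship[0->1]=2 prod=2 -> [8 6 2 11]
Step 3: demand=3,sold=3 ship[2->3]=2 ship[1->2]=1 ship[0->1]=2 prod=2 -> [8 7 1 10]
Step 4: demand=3,sold=3 ship[2->3]=1 ship[1->2]=1 ship[0->1]=2 prod=2 -> [8 8 1 8]
Step 5: demand=3,sold=3 ship[2->3]=1 ship[1->2]=1 ship[0->1]=2 prod=2 -> [8 9 1 6]
Step 6: demand=3,sold=3 ship[2->3]=1 ship[1->2]=1 ship[0->1]=2 prod=2 -> [8 10 1 4]
Step 7: demand=3,sold=3 ship[2->3]=1 ship[1->2]=1 ship[0->1]=2 prod=2 -> [8 11 1 2]
Step 8: demand=3,sold=2 ship[2->3]=1 ship[1->2]=1 ship[0->1]=2 prod=2 -> [8 12 1 1]
Step 9: demand=3,sold=1 ship[2->3]=1 ship[1->2]=1 ship[0->1]=2 prod=2 -> [8 13 1 1]
Step 10: demand=3,sold=1 ship[2->3]=1 ship[1->2]=1 ship[0->1]=2 prod=2 -> [8 14 1 1]
Step 11: demand=3,sold=1 ship[2->3]=1 ship[1->2]=1 ship[0->1]=2 prod=2 -> [8 15 1 1]
Step 12: demand=3,sold=1 ship[2->3]=1 ship[1->2]=1 ship[0->1]=2 prod=2 -> [8 16 1 1]
First stockout at step 8

8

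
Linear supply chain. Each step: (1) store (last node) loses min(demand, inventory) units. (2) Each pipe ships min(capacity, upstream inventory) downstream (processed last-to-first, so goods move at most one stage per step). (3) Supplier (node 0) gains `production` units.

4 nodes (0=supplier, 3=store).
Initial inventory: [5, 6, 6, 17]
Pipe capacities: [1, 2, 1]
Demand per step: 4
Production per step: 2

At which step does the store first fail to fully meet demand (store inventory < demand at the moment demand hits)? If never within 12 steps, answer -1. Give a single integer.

Step 1: demand=4,sold=4 ship[2->3]=1 ship[1->2]=2 ship[0->1]=1 prod=2 -> [6 5 7 14]
Step 2: demand=4,sold=4 ship[2->3]=1 ship[1->2]=2 ship[0->1]=1 prod=2 -> [7 4 8 11]
Step 3: demand=4,sold=4 ship[2->3]=1 ship[1->2]=2 ship[0->1]=1 prod=2 -> [8 3 9 8]
Step 4: demand=4,sold=4 ship[2->3]=1 ship[1->2]=2 ship[0->1]=1 prod=2 -> [9 2 10 5]
Step 5: demand=4,sold=4 ship[2->3]=1 ship[1->2]=2 ship[0->1]=1 prod=2 -> [10 1 11 2]
Step 6: demand=4,sold=2 ship[2->3]=1 ship[1->2]=1 ship[0->1]=1 prod=2 -> [11 1 11 1]
Step 7: demand=4,sold=1 ship[2->3]=1 ship[1->2]=1 ship[0->1]=1 prod=2 -> [12 1 11 1]
Step 8: demand=4,sold=1 ship[2->3]=1 ship[1->2]=1 ship[0->1]=1 prod=2 -> [13 1 11 1]
Step 9: demand=4,sold=1 ship[2->3]=1 ship[1->2]=1 ship[0->1]=1 prod=2 -> [14 1 11 1]
Step 10: demand=4,sold=1 ship[2->3]=1 ship[1->2]=1 ship[0->1]=1 prod=2 -> [15 1 11 1]
Step 11: demand=4,sold=1 ship[2->3]=1 ship[1->2]=1 ship[0->1]=1 prod=2 -> [16 1 11 1]
Step 12: demand=4,sold=1 ship[2->3]=1 ship[1->2]=1 ship[0->1]=1 prod=2 -> [17 1 11 1]
First stockout at step 6

6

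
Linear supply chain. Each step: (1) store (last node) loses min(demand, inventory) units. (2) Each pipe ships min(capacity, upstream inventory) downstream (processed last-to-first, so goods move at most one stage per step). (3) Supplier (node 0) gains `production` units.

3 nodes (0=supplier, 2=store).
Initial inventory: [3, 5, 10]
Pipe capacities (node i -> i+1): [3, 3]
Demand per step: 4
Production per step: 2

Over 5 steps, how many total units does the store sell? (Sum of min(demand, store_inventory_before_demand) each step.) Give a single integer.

Answer: 20

Derivation:
Step 1: sold=4 (running total=4) -> [2 5 9]
Step 2: sold=4 (running total=8) -> [2 4 8]
Step 3: sold=4 (running total=12) -> [2 3 7]
Step 4: sold=4 (running total=16) -> [2 2 6]
Step 5: sold=4 (running total=20) -> [2 2 4]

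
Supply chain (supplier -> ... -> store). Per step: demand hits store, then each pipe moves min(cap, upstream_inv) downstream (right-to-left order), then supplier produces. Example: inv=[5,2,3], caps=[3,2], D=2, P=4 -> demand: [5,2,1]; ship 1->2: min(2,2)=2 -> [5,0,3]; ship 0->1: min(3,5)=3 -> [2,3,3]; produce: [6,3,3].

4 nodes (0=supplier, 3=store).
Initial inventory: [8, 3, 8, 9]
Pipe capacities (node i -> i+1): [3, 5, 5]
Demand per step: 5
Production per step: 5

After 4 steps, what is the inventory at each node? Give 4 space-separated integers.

Step 1: demand=5,sold=5 ship[2->3]=5 ship[1->2]=3 ship[0->1]=3 prod=5 -> inv=[10 3 6 9]
Step 2: demand=5,sold=5 ship[2->3]=5 ship[1->2]=3 ship[0->1]=3 prod=5 -> inv=[12 3 4 9]
Step 3: demand=5,sold=5 ship[2->3]=4 ship[1->2]=3 ship[0->1]=3 prod=5 -> inv=[14 3 3 8]
Step 4: demand=5,sold=5 ship[2->3]=3 ship[1->2]=3 ship[0->1]=3 prod=5 -> inv=[16 3 3 6]

16 3 3 6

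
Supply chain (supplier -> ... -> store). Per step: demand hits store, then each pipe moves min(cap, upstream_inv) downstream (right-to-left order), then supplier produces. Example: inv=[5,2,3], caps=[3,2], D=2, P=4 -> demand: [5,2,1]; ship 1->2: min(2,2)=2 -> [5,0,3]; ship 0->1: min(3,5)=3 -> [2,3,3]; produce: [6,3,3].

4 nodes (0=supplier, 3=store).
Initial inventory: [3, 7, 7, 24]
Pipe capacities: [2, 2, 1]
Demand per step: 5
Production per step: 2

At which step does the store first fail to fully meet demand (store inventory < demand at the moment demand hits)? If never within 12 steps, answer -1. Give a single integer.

Step 1: demand=5,sold=5 ship[2->3]=1 ship[1->2]=2 ship[0->1]=2 prod=2 -> [3 7 8 20]
Step 2: demand=5,sold=5 ship[2->3]=1 ship[1->2]=2 ship[0->1]=2 prod=2 -> [3 7 9 16]
Step 3: demand=5,sold=5 ship[2->3]=1 ship[1->2]=2 ship[0->1]=2 prod=2 -> [3 7 10 12]
Step 4: demand=5,sold=5 ship[2->3]=1 ship[1->2]=2 ship[0->1]=2 prod=2 -> [3 7 11 8]
Step 5: demand=5,sold=5 ship[2->3]=1 ship[1->2]=2 ship[0->1]=2 prod=2 -> [3 7 12 4]
Step 6: demand=5,sold=4 ship[2->3]=1 ship[1->2]=2 ship[0->1]=2 prod=2 -> [3 7 13 1]
Step 7: demand=5,sold=1 ship[2->3]=1 ship[1->2]=2 ship[0->1]=2 prod=2 -> [3 7 14 1]
Step 8: demand=5,sold=1 ship[2->3]=1 ship[1->2]=2 ship[0->1]=2 prod=2 -> [3 7 15 1]
Step 9: demand=5,sold=1 ship[2->3]=1 ship[1->2]=2 ship[0->1]=2 prod=2 -> [3 7 16 1]
Step 10: demand=5,sold=1 ship[2->3]=1 ship[1->2]=2 ship[0->1]=2 prod=2 -> [3 7 17 1]
Step 11: demand=5,sold=1 ship[2->3]=1 ship[1->2]=2 ship[0->1]=2 prod=2 -> [3 7 18 1]
Step 12: demand=5,sold=1 ship[2->3]=1 ship[1->2]=2 ship[0->1]=2 prod=2 -> [3 7 19 1]
First stockout at step 6

6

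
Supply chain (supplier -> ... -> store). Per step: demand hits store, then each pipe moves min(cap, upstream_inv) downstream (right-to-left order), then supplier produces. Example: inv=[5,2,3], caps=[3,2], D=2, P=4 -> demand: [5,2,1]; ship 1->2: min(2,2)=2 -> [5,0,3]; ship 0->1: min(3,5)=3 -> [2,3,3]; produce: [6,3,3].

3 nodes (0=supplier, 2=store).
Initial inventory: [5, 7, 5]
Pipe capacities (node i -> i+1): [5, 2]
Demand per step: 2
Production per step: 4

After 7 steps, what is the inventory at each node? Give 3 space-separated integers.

Step 1: demand=2,sold=2 ship[1->2]=2 ship[0->1]=5 prod=4 -> inv=[4 10 5]
Step 2: demand=2,sold=2 ship[1->2]=2 ship[0->1]=4 prod=4 -> inv=[4 12 5]
Step 3: demand=2,sold=2 ship[1->2]=2 ship[0->1]=4 prod=4 -> inv=[4 14 5]
Step 4: demand=2,sold=2 ship[1->2]=2 ship[0->1]=4 prod=4 -> inv=[4 16 5]
Step 5: demand=2,sold=2 ship[1->2]=2 ship[0->1]=4 prod=4 -> inv=[4 18 5]
Step 6: demand=2,sold=2 ship[1->2]=2 ship[0->1]=4 prod=4 -> inv=[4 20 5]
Step 7: demand=2,sold=2 ship[1->2]=2 ship[0->1]=4 prod=4 -> inv=[4 22 5]

4 22 5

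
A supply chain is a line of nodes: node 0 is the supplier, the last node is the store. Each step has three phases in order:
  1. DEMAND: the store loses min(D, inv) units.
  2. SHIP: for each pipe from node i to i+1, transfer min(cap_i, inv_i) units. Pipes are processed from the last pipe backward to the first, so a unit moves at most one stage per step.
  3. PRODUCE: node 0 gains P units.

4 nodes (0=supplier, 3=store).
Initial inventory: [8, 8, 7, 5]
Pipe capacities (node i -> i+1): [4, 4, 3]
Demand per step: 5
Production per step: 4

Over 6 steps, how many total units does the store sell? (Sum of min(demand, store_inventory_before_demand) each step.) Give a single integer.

Step 1: sold=5 (running total=5) -> [8 8 8 3]
Step 2: sold=3 (running total=8) -> [8 8 9 3]
Step 3: sold=3 (running total=11) -> [8 8 10 3]
Step 4: sold=3 (running total=14) -> [8 8 11 3]
Step 5: sold=3 (running total=17) -> [8 8 12 3]
Step 6: sold=3 (running total=20) -> [8 8 13 3]

Answer: 20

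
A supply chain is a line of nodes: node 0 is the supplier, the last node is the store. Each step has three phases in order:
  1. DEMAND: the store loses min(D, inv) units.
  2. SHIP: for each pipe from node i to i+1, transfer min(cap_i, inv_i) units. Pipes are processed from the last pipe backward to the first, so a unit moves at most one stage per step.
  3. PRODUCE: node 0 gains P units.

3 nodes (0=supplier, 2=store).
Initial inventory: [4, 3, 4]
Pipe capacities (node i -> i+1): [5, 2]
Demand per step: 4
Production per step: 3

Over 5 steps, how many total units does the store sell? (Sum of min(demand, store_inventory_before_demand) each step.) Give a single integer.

Step 1: sold=4 (running total=4) -> [3 5 2]
Step 2: sold=2 (running total=6) -> [3 6 2]
Step 3: sold=2 (running total=8) -> [3 7 2]
Step 4: sold=2 (running total=10) -> [3 8 2]
Step 5: sold=2 (running total=12) -> [3 9 2]

Answer: 12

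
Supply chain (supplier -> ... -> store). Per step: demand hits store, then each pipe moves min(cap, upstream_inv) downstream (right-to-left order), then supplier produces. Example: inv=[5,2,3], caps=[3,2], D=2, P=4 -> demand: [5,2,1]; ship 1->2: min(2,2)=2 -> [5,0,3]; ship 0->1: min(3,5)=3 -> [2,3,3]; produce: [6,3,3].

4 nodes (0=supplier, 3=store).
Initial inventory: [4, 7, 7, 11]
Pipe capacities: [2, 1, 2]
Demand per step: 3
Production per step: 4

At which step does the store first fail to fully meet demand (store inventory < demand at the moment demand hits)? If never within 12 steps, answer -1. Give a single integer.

Step 1: demand=3,sold=3 ship[2->3]=2 ship[1->2]=1 ship[0->1]=2 prod=4 -> [6 8 6 10]
Step 2: demand=3,sold=3 ship[2->3]=2 ship[1->2]=1 ship[0->1]=2 prod=4 -> [8 9 5 9]
Step 3: demand=3,sold=3 ship[2->3]=2 ship[1->2]=1 ship[0->1]=2 prod=4 -> [10 10 4 8]
Step 4: demand=3,sold=3 ship[2->3]=2 ship[1->2]=1 ship[0->1]=2 prod=4 -> [12 11 3 7]
Step 5: demand=3,sold=3 ship[2->3]=2 ship[1->2]=1 ship[0->1]=2 prod=4 -> [14 12 2 6]
Step 6: demand=3,sold=3 ship[2->3]=2 ship[1->2]=1 ship[0->1]=2 prod=4 -> [16 13 1 5]
Step 7: demand=3,sold=3 ship[2->3]=1 ship[1->2]=1 ship[0->1]=2 prod=4 -> [18 14 1 3]
Step 8: demand=3,sold=3 ship[2->3]=1 ship[1->2]=1 ship[0->1]=2 prod=4 -> [20 15 1 1]
Step 9: demand=3,sold=1 ship[2->3]=1 ship[1->2]=1 ship[0->1]=2 prod=4 -> [22 16 1 1]
Step 10: demand=3,sold=1 ship[2->3]=1 ship[1->2]=1 ship[0->1]=2 prod=4 -> [24 17 1 1]
Step 11: demand=3,sold=1 ship[2->3]=1 ship[1->2]=1 ship[0->1]=2 prod=4 -> [26 18 1 1]
Step 12: demand=3,sold=1 ship[2->3]=1 ship[1->2]=1 ship[0->1]=2 prod=4 -> [28 19 1 1]
First stockout at step 9

9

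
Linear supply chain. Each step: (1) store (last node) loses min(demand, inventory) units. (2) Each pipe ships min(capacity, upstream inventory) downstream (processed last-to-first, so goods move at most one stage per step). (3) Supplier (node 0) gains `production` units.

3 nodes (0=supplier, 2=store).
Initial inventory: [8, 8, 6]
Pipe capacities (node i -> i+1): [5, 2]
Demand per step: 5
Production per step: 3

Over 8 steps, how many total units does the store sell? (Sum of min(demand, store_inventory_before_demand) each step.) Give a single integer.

Answer: 20

Derivation:
Step 1: sold=5 (running total=5) -> [6 11 3]
Step 2: sold=3 (running total=8) -> [4 14 2]
Step 3: sold=2 (running total=10) -> [3 16 2]
Step 4: sold=2 (running total=12) -> [3 17 2]
Step 5: sold=2 (running total=14) -> [3 18 2]
Step 6: sold=2 (running total=16) -> [3 19 2]
Step 7: sold=2 (running total=18) -> [3 20 2]
Step 8: sold=2 (running total=20) -> [3 21 2]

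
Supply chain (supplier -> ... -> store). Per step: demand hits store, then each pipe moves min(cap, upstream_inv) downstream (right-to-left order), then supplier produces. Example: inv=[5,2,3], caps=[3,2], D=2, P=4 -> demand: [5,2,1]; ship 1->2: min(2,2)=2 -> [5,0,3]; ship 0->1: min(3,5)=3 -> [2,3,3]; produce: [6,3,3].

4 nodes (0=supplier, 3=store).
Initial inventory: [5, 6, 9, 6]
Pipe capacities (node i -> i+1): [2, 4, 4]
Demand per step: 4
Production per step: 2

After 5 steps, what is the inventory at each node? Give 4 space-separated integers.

Step 1: demand=4,sold=4 ship[2->3]=4 ship[1->2]=4 ship[0->1]=2 prod=2 -> inv=[5 4 9 6]
Step 2: demand=4,sold=4 ship[2->3]=4 ship[1->2]=4 ship[0->1]=2 prod=2 -> inv=[5 2 9 6]
Step 3: demand=4,sold=4 ship[2->3]=4 ship[1->2]=2 ship[0->1]=2 prod=2 -> inv=[5 2 7 6]
Step 4: demand=4,sold=4 ship[2->3]=4 ship[1->2]=2 ship[0->1]=2 prod=2 -> inv=[5 2 5 6]
Step 5: demand=4,sold=4 ship[2->3]=4 ship[1->2]=2 ship[0->1]=2 prod=2 -> inv=[5 2 3 6]

5 2 3 6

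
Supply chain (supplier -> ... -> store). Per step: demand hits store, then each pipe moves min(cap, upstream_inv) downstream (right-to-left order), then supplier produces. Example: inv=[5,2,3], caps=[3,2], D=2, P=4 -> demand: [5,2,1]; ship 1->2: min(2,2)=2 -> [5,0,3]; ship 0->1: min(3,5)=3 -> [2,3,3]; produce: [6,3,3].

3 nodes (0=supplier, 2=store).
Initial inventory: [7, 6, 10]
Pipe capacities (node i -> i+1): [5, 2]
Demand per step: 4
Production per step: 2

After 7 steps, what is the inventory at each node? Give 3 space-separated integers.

Step 1: demand=4,sold=4 ship[1->2]=2 ship[0->1]=5 prod=2 -> inv=[4 9 8]
Step 2: demand=4,sold=4 ship[1->2]=2 ship[0->1]=4 prod=2 -> inv=[2 11 6]
Step 3: demand=4,sold=4 ship[1->2]=2 ship[0->1]=2 prod=2 -> inv=[2 11 4]
Step 4: demand=4,sold=4 ship[1->2]=2 ship[0->1]=2 prod=2 -> inv=[2 11 2]
Step 5: demand=4,sold=2 ship[1->2]=2 ship[0->1]=2 prod=2 -> inv=[2 11 2]
Step 6: demand=4,sold=2 ship[1->2]=2 ship[0->1]=2 prod=2 -> inv=[2 11 2]
Step 7: demand=4,sold=2 ship[1->2]=2 ship[0->1]=2 prod=2 -> inv=[2 11 2]

2 11 2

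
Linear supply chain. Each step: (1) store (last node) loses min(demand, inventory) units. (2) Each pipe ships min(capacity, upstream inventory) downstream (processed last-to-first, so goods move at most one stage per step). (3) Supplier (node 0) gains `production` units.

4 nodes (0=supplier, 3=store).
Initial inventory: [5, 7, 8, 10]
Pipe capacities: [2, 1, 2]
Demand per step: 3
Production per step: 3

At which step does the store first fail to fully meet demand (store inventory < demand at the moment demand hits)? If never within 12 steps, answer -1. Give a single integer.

Step 1: demand=3,sold=3 ship[2->3]=2 ship[1->2]=1 ship[0->1]=2 prod=3 -> [6 8 7 9]
Step 2: demand=3,sold=3 ship[2->3]=2 ship[1->2]=1 ship[0->1]=2 prod=3 -> [7 9 6 8]
Step 3: demand=3,sold=3 ship[2->3]=2 ship[1->2]=1 ship[0->1]=2 prod=3 -> [8 10 5 7]
Step 4: demand=3,sold=3 ship[2->3]=2 ship[1->2]=1 ship[0->1]=2 prod=3 -> [9 11 4 6]
Step 5: demand=3,sold=3 ship[2->3]=2 ship[1->2]=1 ship[0->1]=2 prod=3 -> [10 12 3 5]
Step 6: demand=3,sold=3 ship[2->3]=2 ship[1->2]=1 ship[0->1]=2 prod=3 -> [11 13 2 4]
Step 7: demand=3,sold=3 ship[2->3]=2 ship[1->2]=1 ship[0->1]=2 prod=3 -> [12 14 1 3]
Step 8: demand=3,sold=3 ship[2->3]=1 ship[1->2]=1 ship[0->1]=2 prod=3 -> [13 15 1 1]
Step 9: demand=3,sold=1 ship[2->3]=1 ship[1->2]=1 ship[0->1]=2 prod=3 -> [14 16 1 1]
Step 10: demand=3,sold=1 ship[2->3]=1 ship[1->2]=1 ship[0->1]=2 prod=3 -> [15 17 1 1]
Step 11: demand=3,sold=1 ship[2->3]=1 ship[1->2]=1 ship[0->1]=2 prod=3 -> [16 18 1 1]
Step 12: demand=3,sold=1 ship[2->3]=1 ship[1->2]=1 ship[0->1]=2 prod=3 -> [17 19 1 1]
First stockout at step 9

9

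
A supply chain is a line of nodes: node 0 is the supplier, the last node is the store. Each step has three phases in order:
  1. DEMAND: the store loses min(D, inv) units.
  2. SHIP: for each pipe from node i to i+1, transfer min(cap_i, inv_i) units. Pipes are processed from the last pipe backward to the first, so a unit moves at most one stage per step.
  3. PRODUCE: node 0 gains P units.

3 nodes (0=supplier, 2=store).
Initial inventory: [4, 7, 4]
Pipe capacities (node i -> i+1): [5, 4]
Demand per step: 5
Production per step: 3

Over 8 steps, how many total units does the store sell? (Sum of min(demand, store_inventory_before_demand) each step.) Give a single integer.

Answer: 30

Derivation:
Step 1: sold=4 (running total=4) -> [3 7 4]
Step 2: sold=4 (running total=8) -> [3 6 4]
Step 3: sold=4 (running total=12) -> [3 5 4]
Step 4: sold=4 (running total=16) -> [3 4 4]
Step 5: sold=4 (running total=20) -> [3 3 4]
Step 6: sold=4 (running total=24) -> [3 3 3]
Step 7: sold=3 (running total=27) -> [3 3 3]
Step 8: sold=3 (running total=30) -> [3 3 3]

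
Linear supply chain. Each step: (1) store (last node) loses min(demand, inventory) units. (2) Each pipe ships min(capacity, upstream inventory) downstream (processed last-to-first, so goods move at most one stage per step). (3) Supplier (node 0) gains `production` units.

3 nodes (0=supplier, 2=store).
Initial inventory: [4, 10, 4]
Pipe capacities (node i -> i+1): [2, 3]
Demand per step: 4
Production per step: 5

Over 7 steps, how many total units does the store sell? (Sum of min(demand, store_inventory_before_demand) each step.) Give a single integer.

Answer: 22

Derivation:
Step 1: sold=4 (running total=4) -> [7 9 3]
Step 2: sold=3 (running total=7) -> [10 8 3]
Step 3: sold=3 (running total=10) -> [13 7 3]
Step 4: sold=3 (running total=13) -> [16 6 3]
Step 5: sold=3 (running total=16) -> [19 5 3]
Step 6: sold=3 (running total=19) -> [22 4 3]
Step 7: sold=3 (running total=22) -> [25 3 3]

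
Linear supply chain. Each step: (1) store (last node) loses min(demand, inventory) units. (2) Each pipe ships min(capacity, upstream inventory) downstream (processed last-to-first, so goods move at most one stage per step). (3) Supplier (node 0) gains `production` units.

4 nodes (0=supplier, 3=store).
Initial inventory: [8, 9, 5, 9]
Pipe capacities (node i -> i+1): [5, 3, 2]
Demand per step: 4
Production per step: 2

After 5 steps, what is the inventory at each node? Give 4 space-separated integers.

Step 1: demand=4,sold=4 ship[2->3]=2 ship[1->2]=3 ship[0->1]=5 prod=2 -> inv=[5 11 6 7]
Step 2: demand=4,sold=4 ship[2->3]=2 ship[1->2]=3 ship[0->1]=5 prod=2 -> inv=[2 13 7 5]
Step 3: demand=4,sold=4 ship[2->3]=2 ship[1->2]=3 ship[0->1]=2 prod=2 -> inv=[2 12 8 3]
Step 4: demand=4,sold=3 ship[2->3]=2 ship[1->2]=3 ship[0->1]=2 prod=2 -> inv=[2 11 9 2]
Step 5: demand=4,sold=2 ship[2->3]=2 ship[1->2]=3 ship[0->1]=2 prod=2 -> inv=[2 10 10 2]

2 10 10 2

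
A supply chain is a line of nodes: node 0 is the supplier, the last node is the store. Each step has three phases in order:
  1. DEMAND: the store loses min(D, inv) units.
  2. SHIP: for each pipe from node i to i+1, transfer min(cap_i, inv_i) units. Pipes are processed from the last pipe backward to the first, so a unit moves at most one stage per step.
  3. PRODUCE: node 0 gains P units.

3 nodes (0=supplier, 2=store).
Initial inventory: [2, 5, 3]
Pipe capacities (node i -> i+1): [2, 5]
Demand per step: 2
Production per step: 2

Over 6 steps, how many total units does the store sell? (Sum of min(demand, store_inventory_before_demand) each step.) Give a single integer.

Answer: 12

Derivation:
Step 1: sold=2 (running total=2) -> [2 2 6]
Step 2: sold=2 (running total=4) -> [2 2 6]
Step 3: sold=2 (running total=6) -> [2 2 6]
Step 4: sold=2 (running total=8) -> [2 2 6]
Step 5: sold=2 (running total=10) -> [2 2 6]
Step 6: sold=2 (running total=12) -> [2 2 6]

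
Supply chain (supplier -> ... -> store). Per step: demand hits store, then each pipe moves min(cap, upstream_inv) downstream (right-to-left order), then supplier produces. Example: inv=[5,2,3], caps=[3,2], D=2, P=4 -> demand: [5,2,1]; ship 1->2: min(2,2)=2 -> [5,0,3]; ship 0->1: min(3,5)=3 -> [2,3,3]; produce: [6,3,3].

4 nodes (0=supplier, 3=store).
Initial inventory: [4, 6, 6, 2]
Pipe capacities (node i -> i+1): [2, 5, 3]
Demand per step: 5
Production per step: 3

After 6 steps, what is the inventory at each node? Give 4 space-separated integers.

Step 1: demand=5,sold=2 ship[2->3]=3 ship[1->2]=5 ship[0->1]=2 prod=3 -> inv=[5 3 8 3]
Step 2: demand=5,sold=3 ship[2->3]=3 ship[1->2]=3 ship[0->1]=2 prod=3 -> inv=[6 2 8 3]
Step 3: demand=5,sold=3 ship[2->3]=3 ship[1->2]=2 ship[0->1]=2 prod=3 -> inv=[7 2 7 3]
Step 4: demand=5,sold=3 ship[2->3]=3 ship[1->2]=2 ship[0->1]=2 prod=3 -> inv=[8 2 6 3]
Step 5: demand=5,sold=3 ship[2->3]=3 ship[1->2]=2 ship[0->1]=2 prod=3 -> inv=[9 2 5 3]
Step 6: demand=5,sold=3 ship[2->3]=3 ship[1->2]=2 ship[0->1]=2 prod=3 -> inv=[10 2 4 3]

10 2 4 3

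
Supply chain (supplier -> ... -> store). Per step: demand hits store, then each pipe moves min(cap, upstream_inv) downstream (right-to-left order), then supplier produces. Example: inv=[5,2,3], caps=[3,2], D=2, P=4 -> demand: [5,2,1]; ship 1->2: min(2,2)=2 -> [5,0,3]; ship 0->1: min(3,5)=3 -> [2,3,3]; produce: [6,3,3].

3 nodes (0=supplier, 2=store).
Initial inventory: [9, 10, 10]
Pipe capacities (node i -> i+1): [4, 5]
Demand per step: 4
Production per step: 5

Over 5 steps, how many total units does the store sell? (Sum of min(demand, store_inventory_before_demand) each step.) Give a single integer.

Step 1: sold=4 (running total=4) -> [10 9 11]
Step 2: sold=4 (running total=8) -> [11 8 12]
Step 3: sold=4 (running total=12) -> [12 7 13]
Step 4: sold=4 (running total=16) -> [13 6 14]
Step 5: sold=4 (running total=20) -> [14 5 15]

Answer: 20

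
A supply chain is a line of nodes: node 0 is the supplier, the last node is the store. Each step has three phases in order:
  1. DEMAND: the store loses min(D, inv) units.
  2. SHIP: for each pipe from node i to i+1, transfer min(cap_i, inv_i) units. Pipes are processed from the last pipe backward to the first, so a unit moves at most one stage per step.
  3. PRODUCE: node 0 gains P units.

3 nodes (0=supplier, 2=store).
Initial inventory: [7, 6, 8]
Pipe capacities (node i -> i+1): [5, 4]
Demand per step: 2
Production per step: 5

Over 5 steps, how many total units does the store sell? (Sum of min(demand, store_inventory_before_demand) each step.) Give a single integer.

Step 1: sold=2 (running total=2) -> [7 7 10]
Step 2: sold=2 (running total=4) -> [7 8 12]
Step 3: sold=2 (running total=6) -> [7 9 14]
Step 4: sold=2 (running total=8) -> [7 10 16]
Step 5: sold=2 (running total=10) -> [7 11 18]

Answer: 10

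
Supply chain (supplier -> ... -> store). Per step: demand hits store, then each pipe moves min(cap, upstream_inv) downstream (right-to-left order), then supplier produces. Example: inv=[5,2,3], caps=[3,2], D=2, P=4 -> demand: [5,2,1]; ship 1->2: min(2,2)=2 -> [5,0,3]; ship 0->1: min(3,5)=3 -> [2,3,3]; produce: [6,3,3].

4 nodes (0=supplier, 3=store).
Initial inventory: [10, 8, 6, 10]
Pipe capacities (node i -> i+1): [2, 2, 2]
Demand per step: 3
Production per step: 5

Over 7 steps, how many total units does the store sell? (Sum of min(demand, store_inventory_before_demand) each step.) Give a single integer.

Step 1: sold=3 (running total=3) -> [13 8 6 9]
Step 2: sold=3 (running total=6) -> [16 8 6 8]
Step 3: sold=3 (running total=9) -> [19 8 6 7]
Step 4: sold=3 (running total=12) -> [22 8 6 6]
Step 5: sold=3 (running total=15) -> [25 8 6 5]
Step 6: sold=3 (running total=18) -> [28 8 6 4]
Step 7: sold=3 (running total=21) -> [31 8 6 3]

Answer: 21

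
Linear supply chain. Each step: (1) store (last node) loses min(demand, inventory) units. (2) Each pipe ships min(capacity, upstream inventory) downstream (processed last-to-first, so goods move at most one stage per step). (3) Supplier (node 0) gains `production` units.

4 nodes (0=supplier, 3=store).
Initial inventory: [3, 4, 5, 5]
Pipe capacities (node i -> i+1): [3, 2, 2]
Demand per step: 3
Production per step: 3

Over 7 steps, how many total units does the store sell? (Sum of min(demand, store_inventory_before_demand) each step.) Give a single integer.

Step 1: sold=3 (running total=3) -> [3 5 5 4]
Step 2: sold=3 (running total=6) -> [3 6 5 3]
Step 3: sold=3 (running total=9) -> [3 7 5 2]
Step 4: sold=2 (running total=11) -> [3 8 5 2]
Step 5: sold=2 (running total=13) -> [3 9 5 2]
Step 6: sold=2 (running total=15) -> [3 10 5 2]
Step 7: sold=2 (running total=17) -> [3 11 5 2]

Answer: 17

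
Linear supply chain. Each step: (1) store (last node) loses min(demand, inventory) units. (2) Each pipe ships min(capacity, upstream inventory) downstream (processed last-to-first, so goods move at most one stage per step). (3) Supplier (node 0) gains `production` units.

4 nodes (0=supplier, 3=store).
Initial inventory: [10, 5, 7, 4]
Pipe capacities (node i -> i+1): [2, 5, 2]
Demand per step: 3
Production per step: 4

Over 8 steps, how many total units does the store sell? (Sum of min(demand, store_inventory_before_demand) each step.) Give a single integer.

Answer: 18

Derivation:
Step 1: sold=3 (running total=3) -> [12 2 10 3]
Step 2: sold=3 (running total=6) -> [14 2 10 2]
Step 3: sold=2 (running total=8) -> [16 2 10 2]
Step 4: sold=2 (running total=10) -> [18 2 10 2]
Step 5: sold=2 (running total=12) -> [20 2 10 2]
Step 6: sold=2 (running total=14) -> [22 2 10 2]
Step 7: sold=2 (running total=16) -> [24 2 10 2]
Step 8: sold=2 (running total=18) -> [26 2 10 2]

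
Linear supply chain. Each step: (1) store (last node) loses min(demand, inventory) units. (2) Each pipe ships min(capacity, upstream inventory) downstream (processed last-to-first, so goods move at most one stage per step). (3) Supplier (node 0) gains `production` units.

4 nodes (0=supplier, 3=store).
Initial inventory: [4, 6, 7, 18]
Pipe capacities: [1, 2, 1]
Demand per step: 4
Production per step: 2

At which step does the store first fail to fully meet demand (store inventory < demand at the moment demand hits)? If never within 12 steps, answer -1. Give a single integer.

Step 1: demand=4,sold=4 ship[2->3]=1 ship[1->2]=2 ship[0->1]=1 prod=2 -> [5 5 8 15]
Step 2: demand=4,sold=4 ship[2->3]=1 ship[1->2]=2 ship[0->1]=1 prod=2 -> [6 4 9 12]
Step 3: demand=4,sold=4 ship[2->3]=1 ship[1->2]=2 ship[0->1]=1 prod=2 -> [7 3 10 9]
Step 4: demand=4,sold=4 ship[2->3]=1 ship[1->2]=2 ship[0->1]=1 prod=2 -> [8 2 11 6]
Step 5: demand=4,sold=4 ship[2->3]=1 ship[1->2]=2 ship[0->1]=1 prod=2 -> [9 1 12 3]
Step 6: demand=4,sold=3 ship[2->3]=1 ship[1->2]=1 ship[0->1]=1 prod=2 -> [10 1 12 1]
Step 7: demand=4,sold=1 ship[2->3]=1 ship[1->2]=1 ship[0->1]=1 prod=2 -> [11 1 12 1]
Step 8: demand=4,sold=1 ship[2->3]=1 ship[1->2]=1 ship[0->1]=1 prod=2 -> [12 1 12 1]
Step 9: demand=4,sold=1 ship[2->3]=1 ship[1->2]=1 ship[0->1]=1 prod=2 -> [13 1 12 1]
Step 10: demand=4,sold=1 ship[2->3]=1 ship[1->2]=1 ship[0->1]=1 prod=2 -> [14 1 12 1]
Step 11: demand=4,sold=1 ship[2->3]=1 ship[1->2]=1 ship[0->1]=1 prod=2 -> [15 1 12 1]
Step 12: demand=4,sold=1 ship[2->3]=1 ship[1->2]=1 ship[0->1]=1 prod=2 -> [16 1 12 1]
First stockout at step 6

6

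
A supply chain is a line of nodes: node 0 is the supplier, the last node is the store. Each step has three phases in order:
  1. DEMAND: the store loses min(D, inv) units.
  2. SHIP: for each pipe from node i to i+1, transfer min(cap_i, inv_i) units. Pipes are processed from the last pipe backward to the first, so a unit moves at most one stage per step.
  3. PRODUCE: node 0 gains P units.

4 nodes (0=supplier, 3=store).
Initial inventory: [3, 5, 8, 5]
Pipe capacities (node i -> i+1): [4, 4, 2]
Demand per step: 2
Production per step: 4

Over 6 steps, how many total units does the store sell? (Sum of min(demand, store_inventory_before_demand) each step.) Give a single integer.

Answer: 12

Derivation:
Step 1: sold=2 (running total=2) -> [4 4 10 5]
Step 2: sold=2 (running total=4) -> [4 4 12 5]
Step 3: sold=2 (running total=6) -> [4 4 14 5]
Step 4: sold=2 (running total=8) -> [4 4 16 5]
Step 5: sold=2 (running total=10) -> [4 4 18 5]
Step 6: sold=2 (running total=12) -> [4 4 20 5]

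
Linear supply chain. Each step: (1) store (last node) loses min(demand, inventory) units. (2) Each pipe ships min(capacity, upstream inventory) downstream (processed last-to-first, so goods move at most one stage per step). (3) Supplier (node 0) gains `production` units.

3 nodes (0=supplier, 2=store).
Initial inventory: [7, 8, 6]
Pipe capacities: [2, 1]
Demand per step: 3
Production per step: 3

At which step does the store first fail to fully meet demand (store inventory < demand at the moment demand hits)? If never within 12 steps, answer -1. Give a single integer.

Step 1: demand=3,sold=3 ship[1->2]=1 ship[0->1]=2 prod=3 -> [8 9 4]
Step 2: demand=3,sold=3 ship[1->2]=1 ship[0->1]=2 prod=3 -> [9 10 2]
Step 3: demand=3,sold=2 ship[1->2]=1 ship[0->1]=2 prod=3 -> [10 11 1]
Step 4: demand=3,sold=1 ship[1->2]=1 ship[0->1]=2 prod=3 -> [11 12 1]
Step 5: demand=3,sold=1 ship[1->2]=1 ship[0->1]=2 prod=3 -> [12 13 1]
Step 6: demand=3,sold=1 ship[1->2]=1 ship[0->1]=2 prod=3 -> [13 14 1]
Step 7: demand=3,sold=1 ship[1->2]=1 ship[0->1]=2 prod=3 -> [14 15 1]
Step 8: demand=3,sold=1 ship[1->2]=1 ship[0->1]=2 prod=3 -> [15 16 1]
Step 9: demand=3,sold=1 ship[1->2]=1 ship[0->1]=2 prod=3 -> [16 17 1]
Step 10: demand=3,sold=1 ship[1->2]=1 ship[0->1]=2 prod=3 -> [17 18 1]
Step 11: demand=3,sold=1 ship[1->2]=1 ship[0->1]=2 prod=3 -> [18 19 1]
Step 12: demand=3,sold=1 ship[1->2]=1 ship[0->1]=2 prod=3 -> [19 20 1]
First stockout at step 3

3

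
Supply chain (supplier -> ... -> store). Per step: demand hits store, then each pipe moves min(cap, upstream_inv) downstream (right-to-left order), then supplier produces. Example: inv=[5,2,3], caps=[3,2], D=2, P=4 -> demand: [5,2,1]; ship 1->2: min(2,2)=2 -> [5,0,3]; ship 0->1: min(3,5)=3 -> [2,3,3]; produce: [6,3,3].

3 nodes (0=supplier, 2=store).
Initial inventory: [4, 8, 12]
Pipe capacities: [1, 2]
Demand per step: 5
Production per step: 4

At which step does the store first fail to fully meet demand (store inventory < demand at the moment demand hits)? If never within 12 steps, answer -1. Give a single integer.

Step 1: demand=5,sold=5 ship[1->2]=2 ship[0->1]=1 prod=4 -> [7 7 9]
Step 2: demand=5,sold=5 ship[1->2]=2 ship[0->1]=1 prod=4 -> [10 6 6]
Step 3: demand=5,sold=5 ship[1->2]=2 ship[0->1]=1 prod=4 -> [13 5 3]
Step 4: demand=5,sold=3 ship[1->2]=2 ship[0->1]=1 prod=4 -> [16 4 2]
Step 5: demand=5,sold=2 ship[1->2]=2 ship[0->1]=1 prod=4 -> [19 3 2]
Step 6: demand=5,sold=2 ship[1->2]=2 ship[0->1]=1 prod=4 -> [22 2 2]
Step 7: demand=5,sold=2 ship[1->2]=2 ship[0->1]=1 prod=4 -> [25 1 2]
Step 8: demand=5,sold=2 ship[1->2]=1 ship[0->1]=1 prod=4 -> [28 1 1]
Step 9: demand=5,sold=1 ship[1->2]=1 ship[0->1]=1 prod=4 -> [31 1 1]
Step 10: demand=5,sold=1 ship[1->2]=1 ship[0->1]=1 prod=4 -> [34 1 1]
Step 11: demand=5,sold=1 ship[1->2]=1 ship[0->1]=1 prod=4 -> [37 1 1]
Step 12: demand=5,sold=1 ship[1->2]=1 ship[0->1]=1 prod=4 -> [40 1 1]
First stockout at step 4

4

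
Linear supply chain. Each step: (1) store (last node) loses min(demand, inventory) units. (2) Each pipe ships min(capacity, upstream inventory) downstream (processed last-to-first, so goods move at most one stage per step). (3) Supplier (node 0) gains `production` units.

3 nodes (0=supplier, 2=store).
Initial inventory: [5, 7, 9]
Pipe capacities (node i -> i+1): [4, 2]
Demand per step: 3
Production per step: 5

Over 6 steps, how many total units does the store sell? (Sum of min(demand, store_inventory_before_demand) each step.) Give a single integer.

Step 1: sold=3 (running total=3) -> [6 9 8]
Step 2: sold=3 (running total=6) -> [7 11 7]
Step 3: sold=3 (running total=9) -> [8 13 6]
Step 4: sold=3 (running total=12) -> [9 15 5]
Step 5: sold=3 (running total=15) -> [10 17 4]
Step 6: sold=3 (running total=18) -> [11 19 3]

Answer: 18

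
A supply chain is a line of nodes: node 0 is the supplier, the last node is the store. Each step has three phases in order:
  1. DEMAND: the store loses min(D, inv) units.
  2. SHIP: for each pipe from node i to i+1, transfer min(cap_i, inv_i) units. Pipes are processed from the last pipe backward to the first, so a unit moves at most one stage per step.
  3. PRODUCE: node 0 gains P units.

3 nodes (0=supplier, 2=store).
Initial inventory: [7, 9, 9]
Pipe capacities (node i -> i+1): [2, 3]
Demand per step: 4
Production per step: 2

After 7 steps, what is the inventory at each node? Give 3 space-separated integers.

Step 1: demand=4,sold=4 ship[1->2]=3 ship[0->1]=2 prod=2 -> inv=[7 8 8]
Step 2: demand=4,sold=4 ship[1->2]=3 ship[0->1]=2 prod=2 -> inv=[7 7 7]
Step 3: demand=4,sold=4 ship[1->2]=3 ship[0->1]=2 prod=2 -> inv=[7 6 6]
Step 4: demand=4,sold=4 ship[1->2]=3 ship[0->1]=2 prod=2 -> inv=[7 5 5]
Step 5: demand=4,sold=4 ship[1->2]=3 ship[0->1]=2 prod=2 -> inv=[7 4 4]
Step 6: demand=4,sold=4 ship[1->2]=3 ship[0->1]=2 prod=2 -> inv=[7 3 3]
Step 7: demand=4,sold=3 ship[1->2]=3 ship[0->1]=2 prod=2 -> inv=[7 2 3]

7 2 3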